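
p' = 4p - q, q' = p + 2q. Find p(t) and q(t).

Coefficient matrix A = [[4, -1], [1, 2]].
Characteristic polynomial det(A - λI) = λ^2 - 6λ + 9 = 0.
Single eigenvalue λ = 3 with algebraic multiplicity 2.
Eigenvector v = (1,1); generalized eigenvector w with (A-λI)w=v is (2,1).
General solution: e^(3t)[K_1·v + K_2·(t·v + w)].

p(t) = K_1e^(3t) + K_2te^(3t) + 2K_2e^(3t), q(t) = K_1e^(3t) + K_2te^(3t) + K_2e^(3t)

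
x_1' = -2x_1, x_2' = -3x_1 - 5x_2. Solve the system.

x_1(t) = -C_1e^(-2t), x_2(t) = C_1e^(-2t) + C_2e^(-5t)

Coefficient matrix A = [[-2, 0], [-3, -5]].
Characteristic polynomial det(A - λI) = λ^2 + 7λ + 10 = 0.
Eigenvalues λ = -2, -5.
For λ=-2: (A-λI) row 2 is [-3, -3], so an eigenvector is (-1, 1).
For λ=-5: (A-λI) row 1 is [3, 0], so an eigenvector is (0, 1).
General solution: C_1e^(-2t)(-1,1) + C_2e^(-5t)(0,1).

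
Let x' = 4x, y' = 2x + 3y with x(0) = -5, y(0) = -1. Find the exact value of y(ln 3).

-567

A = [[4,0],[2,3]]; eigenvalues λ = 4, 3.
Eigenvectors: (-1,-2) for λ=4, (0,-1) for λ=3.
From the initial condition, c_1 = 5, c_2 = -9.
y(ln 3) = (5)(3^4)(-2) + (-9)(3^3)(-1) = -567.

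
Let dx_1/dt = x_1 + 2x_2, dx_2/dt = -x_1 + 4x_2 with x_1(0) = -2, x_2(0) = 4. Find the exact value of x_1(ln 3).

A = [[1,2],[-1,4]]; eigenvalues λ = 3, 2.
Eigenvectors: (1,1) for λ=3, (2,1) for λ=2.
From the initial condition, c_1 = 10, c_2 = -6.
x_1(ln 3) = (10)(3^3)(1) + (-6)(3^2)(2) = 162.

162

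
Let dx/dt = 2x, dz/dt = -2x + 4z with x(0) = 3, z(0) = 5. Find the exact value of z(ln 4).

560

A = [[2,0],[-2,4]]; eigenvalues λ = 2, 4.
Eigenvectors: (-1,-1) for λ=2, (0,1) for λ=4.
From the initial condition, c_1 = -3, c_2 = 2.
z(ln 4) = (-3)(4^2)(-1) + (2)(4^4)(1) = 560.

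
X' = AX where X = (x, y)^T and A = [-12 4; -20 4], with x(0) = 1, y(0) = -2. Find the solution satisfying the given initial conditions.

x(t) = -4e^(-4t)sin(4t) + e^(-4t)cos(4t), y(t) = -9e^(-4t)sin(4t) - 2e^(-4t)cos(4t)

Coefficient matrix A = [[-12, 4], [-20, 4]].
Characteristic polynomial det(A - λI) = λ^2 + 8λ + 32 = 0.
Eigenvalues λ = -4 ± 4i (complex conjugate pair).
For λ=-4+4i: an eigenvector is (-1,-2) - i(0,1) = (-1, -2 - i).
A real fundamental pair from Re and Im of e^((-4+4i)t)v: X_1 = e^(-4t)(cos(4t)·(-1,-2) + sin(4t)·(0,1)), X_2 = e^(-4t)(sin(4t)·(-1,-2) - cos(4t)·(0,1)).
General solution: C_1X_1 + C_2X_2.
Applying x(0)=1, y(0)=-2 gives C_1=-1, C_2=4.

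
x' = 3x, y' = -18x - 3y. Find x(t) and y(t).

Coefficient matrix A = [[3, 0], [-18, -3]].
Characteristic polynomial det(A - λI) = λ^2 - 9 = 0.
Eigenvalues λ = -3, 3.
For λ=-3: (A-λI) row 1 is [6, 0], so an eigenvector is (0, 1).
For λ=3: (A-λI) row 2 is [-18, -6], so an eigenvector is (-1, 3).
General solution: c_1e^(-3t)(0,1) + c_2e^(3t)(-1,3).

x(t) = -c_2e^(3t), y(t) = c_1e^(-3t) + 3c_2e^(3t)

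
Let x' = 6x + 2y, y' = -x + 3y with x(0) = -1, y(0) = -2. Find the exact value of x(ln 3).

A = [[6,2],[-1,3]]; eigenvalues λ = 4, 5.
Eigenvectors: (-1,1) for λ=4, (-2,1) for λ=5.
From the initial condition, c_1 = -5, c_2 = 3.
x(ln 3) = (-5)(3^4)(-1) + (3)(3^5)(-2) = -1053.

-1053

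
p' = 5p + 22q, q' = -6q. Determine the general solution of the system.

p(t) = -2K_1e^(-6t) + K_2e^(5t), q(t) = K_1e^(-6t)

Coefficient matrix A = [[5, 22], [0, -6]].
Characteristic polynomial det(A - λI) = λ^2 + λ - 30 = 0.
Eigenvalues λ = -6, 5.
For λ=-6: (A-λI) row 1 is [11, 22], so an eigenvector is (-2, 1).
For λ=5: (A-λI) row 1 is [0, 22], so an eigenvector is (1, 0).
General solution: K_1e^(-6t)(-2,1) + K_2e^(5t)(1,0).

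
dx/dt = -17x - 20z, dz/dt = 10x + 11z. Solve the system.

x(t) = -3K_1e^(-3t)sin(2t) - K_1e^(-3t)cos(2t) - K_2e^(-3t)sin(2t) + 3K_2e^(-3t)cos(2t), z(t) = 2K_1e^(-3t)sin(2t) + K_1e^(-3t)cos(2t) + K_2e^(-3t)sin(2t) - 2K_2e^(-3t)cos(2t)

Coefficient matrix A = [[-17, -20], [10, 11]].
Characteristic polynomial det(A - λI) = λ^2 + 6λ + 13 = 0.
Eigenvalues λ = -3 ± 2i (complex conjugate pair).
For λ=-3+2i: an eigenvector is (-1,1) - i(-3,2) = (-1 + 3i, 1 - 2i).
A real fundamental pair from Re and Im of e^((-3+2i)t)v: X_1 = e^(-3t)(cos(2t)·(-1,1) + sin(2t)·(-3,2)), X_2 = e^(-3t)(sin(2t)·(-1,1) - cos(2t)·(-3,2)).
General solution: K_1X_1 + K_2X_2.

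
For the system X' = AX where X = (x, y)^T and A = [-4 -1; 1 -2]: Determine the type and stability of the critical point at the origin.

A = [[-4,-1],[1,-2]]; det(A-λI) = λ^2 + 6λ + 9.
repeated λ = -3 with a single eigenvector.

stable improper node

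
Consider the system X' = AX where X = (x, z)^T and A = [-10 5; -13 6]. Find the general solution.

Coefficient matrix A = [[-10, 5], [-13, 6]].
Characteristic polynomial det(A - λI) = λ^2 + 4λ + 5 = 0.
Eigenvalues λ = -2 ± i (complex conjugate pair).
For λ=-2+i: an eigenvector is (2,3) - i(-1,-2) = (2 + i, 3 + 2i).
A real fundamental pair from Re and Im of e^((-2+i)t)v: X_1 = e^(-2t)(cos(t)·(2,3) + sin(t)·(-1,-2)), X_2 = e^(-2t)(sin(t)·(2,3) - cos(t)·(-1,-2)).
General solution: K_1X_1 + K_2X_2.

x(t) = -K_1e^(-2t)sin(t) + 2K_1e^(-2t)cos(t) + 2K_2e^(-2t)sin(t) + K_2e^(-2t)cos(t), z(t) = -2K_1e^(-2t)sin(t) + 3K_1e^(-2t)cos(t) + 3K_2e^(-2t)sin(t) + 2K_2e^(-2t)cos(t)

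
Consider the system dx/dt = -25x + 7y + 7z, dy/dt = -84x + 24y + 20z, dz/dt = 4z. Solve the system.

x(t) = C_1e^(-4t) - C_2e^(3t), y(t) = 3C_1e^(-4t) - 4C_2e^(3t) - C_3e^(4t), z(t) = C_3e^(4t)

Coefficient matrix A = [[-25, 7, 7], [-84, 24, 20], [0, 0, 4]].
det(A - λI) = 0 gives eigenvalues λ = -4, 3, 4.
For λ=-4: eigenvector (1,3,0).
For λ=3: eigenvector (-1,-4,0).
For λ=4: eigenvector (0,-1,1).
General solution: C_1e^(-4t)(1,3,0) + C_2e^(3t)(-1,-4,0) + C_3e^(4t)(0,-1,1).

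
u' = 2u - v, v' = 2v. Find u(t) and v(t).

u(t) = K_1e^(2t) + K_2te^(2t) - 3K_2e^(2t), v(t) = -K_2e^(2t)

Coefficient matrix A = [[2, -1], [0, 2]].
Characteristic polynomial det(A - λI) = λ^2 - 4λ + 4 = 0.
Single eigenvalue λ = 2 with algebraic multiplicity 2.
Eigenvector v = (1,0); generalized eigenvector w with (A-λI)w=v is (-3,-1).
General solution: e^(2t)[K_1·v + K_2·(t·v + w)].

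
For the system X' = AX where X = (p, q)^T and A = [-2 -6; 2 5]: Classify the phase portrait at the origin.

unstable node

A = [[-2,-6],[2,5]]; det(A-λI) = λ^2 - 3λ + 2.
λ = 1, 2: both positive.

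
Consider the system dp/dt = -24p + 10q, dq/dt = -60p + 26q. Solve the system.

p(t) = -K_1e^(-4t) + K_2e^(6t), q(t) = -2K_1e^(-4t) + 3K_2e^(6t)

Coefficient matrix A = [[-24, 10], [-60, 26]].
Characteristic polynomial det(A - λI) = λ^2 - 2λ - 24 = 0.
Eigenvalues λ = -4, 6.
For λ=-4: (A-λI) row 1 is [-20, 10], so an eigenvector is (-1, -2).
For λ=6: (A-λI) row 1 is [-30, 10], so an eigenvector is (1, 3).
General solution: K_1e^(-4t)(-1,-2) + K_2e^(6t)(1,3).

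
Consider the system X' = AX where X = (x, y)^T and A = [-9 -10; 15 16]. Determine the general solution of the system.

x(t) = -2C_1e^(6t) + C_2e^(t), y(t) = 3C_1e^(6t) - C_2e^(t)

Coefficient matrix A = [[-9, -10], [15, 16]].
Characteristic polynomial det(A - λI) = λ^2 - 7λ + 6 = 0.
Eigenvalues λ = 6, 1.
For λ=6: (A-λI) row 1 is [-15, -10], so an eigenvector is (-2, 3).
For λ=1: (A-λI) row 1 is [-10, -10], so an eigenvector is (1, -1).
General solution: C_1e^(6t)(-2,3) + C_2e^(t)(1,-1).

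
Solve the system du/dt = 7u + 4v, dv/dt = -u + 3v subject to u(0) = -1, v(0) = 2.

u(t) = 6te^(5t) - e^(5t), v(t) = -3te^(5t) + 2e^(5t)

Coefficient matrix A = [[7, 4], [-1, 3]].
Characteristic polynomial det(A - λI) = λ^2 - 10λ + 25 = 0.
Single eigenvalue λ = 5 with algebraic multiplicity 2.
Eigenvector v = (-2,1); generalized eigenvector w with (A-λI)w=v is (3,-2).
General solution: e^(5t)[c_1·v + c_2·(t·v + w)].
Applying u(0)=-1, v(0)=2 gives c_1=-4, c_2=-3.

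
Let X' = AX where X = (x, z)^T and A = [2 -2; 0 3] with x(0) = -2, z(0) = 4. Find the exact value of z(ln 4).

A = [[2,-2],[0,3]]; eigenvalues λ = 3, 2.
Eigenvectors: (2,-1) for λ=3, (-1,0) for λ=2.
From the initial condition, c_1 = -4, c_2 = -6.
z(ln 4) = (-4)(4^3)(-1) + (-6)(4^2)(0) = 256.

256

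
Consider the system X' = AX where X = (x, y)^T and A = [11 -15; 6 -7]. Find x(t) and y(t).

Coefficient matrix A = [[11, -15], [6, -7]].
Characteristic polynomial det(A - λI) = λ^2 - 4λ + 13 = 0.
Eigenvalues λ = 2 ± 3i (complex conjugate pair).
For λ=2+3i: an eigenvector is (-2,-1) - i(-1,-1) = (-2 + i, -1 + i).
A real fundamental pair from Re and Im of e^((2+3i)t)v: X_1 = e^(2t)(cos(3t)·(-2,-1) + sin(3t)·(-1,-1)), X_2 = e^(2t)(sin(3t)·(-2,-1) - cos(3t)·(-1,-1)).
General solution: C_1X_1 + C_2X_2.

x(t) = -C_1e^(2t)sin(3t) - 2C_1e^(2t)cos(3t) - 2C_2e^(2t)sin(3t) + C_2e^(2t)cos(3t), y(t) = -C_1e^(2t)sin(3t) - C_1e^(2t)cos(3t) - C_2e^(2t)sin(3t) + C_2e^(2t)cos(3t)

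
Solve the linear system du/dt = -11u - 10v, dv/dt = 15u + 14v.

Coefficient matrix A = [[-11, -10], [15, 14]].
Characteristic polynomial det(A - λI) = λ^2 - 3λ - 4 = 0.
Eigenvalues λ = 4, -1.
For λ=4: (A-λI) row 1 is [-15, -10], so an eigenvector is (2, -3).
For λ=-1: (A-λI) row 1 is [-10, -10], so an eigenvector is (-1, 1).
General solution: c_1e^(4t)(2,-3) + c_2e^(-t)(-1,1).

u(t) = 2c_1e^(4t) - c_2e^(-t), v(t) = -3c_1e^(4t) + c_2e^(-t)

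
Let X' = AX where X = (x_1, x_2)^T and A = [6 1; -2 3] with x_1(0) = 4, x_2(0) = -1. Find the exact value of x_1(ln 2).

176

A = [[6,1],[-2,3]]; eigenvalues λ = 5, 4.
Eigenvectors: (-1,1) for λ=5, (-1,2) for λ=4.
From the initial condition, c_1 = -7, c_2 = 3.
x_1(ln 2) = (-7)(2^5)(-1) + (3)(2^4)(-1) = 176.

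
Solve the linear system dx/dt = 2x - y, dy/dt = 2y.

x(t) = -c_1e^(2t) - c_2te^(2t) + 2c_2e^(2t), y(t) = c_2e^(2t)

Coefficient matrix A = [[2, -1], [0, 2]].
Characteristic polynomial det(A - λI) = λ^2 - 4λ + 4 = 0.
Single eigenvalue λ = 2 with algebraic multiplicity 2.
Eigenvector v = (-1,0); generalized eigenvector w with (A-λI)w=v is (2,1).
General solution: e^(2t)[c_1·v + c_2·(t·v + w)].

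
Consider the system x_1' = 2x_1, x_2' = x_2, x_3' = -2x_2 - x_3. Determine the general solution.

Coefficient matrix A = [[2, 0, 0], [0, 1, 0], [0, -2, -1]].
det(A - λI) = 0 gives eigenvalues λ = 1, 2, -1.
For λ=1: eigenvector (0,1,-1).
For λ=2: eigenvector (1,0,0).
For λ=-1: eigenvector (0,0,1).
General solution: c_1e^(t)(0,1,-1) + c_2e^(2t)(1,0,0) + c_3e^(-t)(0,0,1).

x_1(t) = c_2e^(2t), x_2(t) = c_1e^(t), x_3(t) = -c_1e^(t) + c_3e^(-t)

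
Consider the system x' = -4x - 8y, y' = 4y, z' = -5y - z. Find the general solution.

Coefficient matrix A = [[-4, -8, 0], [0, 4, 0], [0, -5, -1]].
det(A - λI) = 0 gives eigenvalues λ = -1, -4, 4.
For λ=-1: eigenvector (0,0,1).
For λ=-4: eigenvector (1,0,0).
For λ=4: eigenvector (1,-1,1).
General solution: K_1e^(-t)(0,0,1) + K_2e^(-4t)(1,0,0) + K_3e^(4t)(1,-1,1).

x(t) = K_2e^(-4t) + K_3e^(4t), y(t) = -K_3e^(4t), z(t) = K_1e^(-t) + K_3e^(4t)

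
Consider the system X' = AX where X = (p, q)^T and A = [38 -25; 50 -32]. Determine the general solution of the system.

p(t) = K_1e^(3t)sin(5t) - 2K_1e^(3t)cos(5t) - 2K_2e^(3t)sin(5t) - K_2e^(3t)cos(5t), q(t) = K_1e^(3t)sin(5t) - 3K_1e^(3t)cos(5t) - 3K_2e^(3t)sin(5t) - K_2e^(3t)cos(5t)

Coefficient matrix A = [[38, -25], [50, -32]].
Characteristic polynomial det(A - λI) = λ^2 - 6λ + 34 = 0.
Eigenvalues λ = 3 ± 5i (complex conjugate pair).
For λ=3+5i: an eigenvector is (-2,-3) - i(1,1) = (-2 - i, -3 - i).
A real fundamental pair from Re and Im of e^((3+5i)t)v: X_1 = e^(3t)(cos(5t)·(-2,-3) + sin(5t)·(1,1)), X_2 = e^(3t)(sin(5t)·(-2,-3) - cos(5t)·(1,1)).
General solution: K_1X_1 + K_2X_2.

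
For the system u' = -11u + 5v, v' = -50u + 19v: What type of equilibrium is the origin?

A = [[-11,5],[-50,19]]; det(A-λI) = λ^2 - 8λ + 41.
λ = 4 ± 5i: positive real part.

unstable spiral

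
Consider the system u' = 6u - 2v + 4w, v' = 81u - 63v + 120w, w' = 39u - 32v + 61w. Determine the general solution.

u(t) = c_1e^(4t) - 2c_3e^(3t), v(t) = 3c_1e^(4t) + 2c_2e^(-3t) + 3c_3e^(3t), w(t) = c_1e^(4t) + c_2e^(-3t) + 3c_3e^(3t)

Coefficient matrix A = [[6, -2, 4], [81, -63, 120], [39, -32, 61]].
det(A - λI) = 0 gives eigenvalues λ = 4, -3, 3.
For λ=4: eigenvector (1,3,1).
For λ=-3: eigenvector (0,2,1).
For λ=3: eigenvector (-2,3,3).
General solution: c_1e^(4t)(1,3,1) + c_2e^(-3t)(0,2,1) + c_3e^(3t)(-2,3,3).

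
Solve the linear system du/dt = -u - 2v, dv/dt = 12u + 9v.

Coefficient matrix A = [[-1, -2], [12, 9]].
Characteristic polynomial det(A - λI) = λ^2 - 8λ + 15 = 0.
Eigenvalues λ = 5, 3.
For λ=5: (A-λI) row 1 is [-6, -2], so an eigenvector is (-1, 3).
For λ=3: (A-λI) row 1 is [-4, -2], so an eigenvector is (-1, 2).
General solution: C_1e^(5t)(-1,3) + C_2e^(3t)(-1,2).

u(t) = -C_1e^(5t) - C_2e^(3t), v(t) = 3C_1e^(5t) + 2C_2e^(3t)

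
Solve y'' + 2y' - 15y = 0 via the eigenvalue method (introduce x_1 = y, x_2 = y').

Let x_1 = y, x_2 = y'. Then x_1' = x_2 and x_2' = 15x_1 - 2x_2.
A = [[0,1],[15,-2]]; det(A-λI) = λ^2 + 2λ - 15.
Eigenvalues λ = -5, 3 with eigenvectors (1,-5), (1,3).

y(t) = K_1e^(-5t) + K_2e^(3t)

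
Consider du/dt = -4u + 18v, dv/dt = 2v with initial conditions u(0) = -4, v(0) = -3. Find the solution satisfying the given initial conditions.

u(t) = -9e^(2t) + 5e^(-4t), v(t) = -3e^(2t)

Coefficient matrix A = [[-4, 18], [0, 2]].
Characteristic polynomial det(A - λI) = λ^2 + 2λ - 8 = 0.
Eigenvalues λ = -4, 2.
For λ=-4: (A-λI) row 1 is [0, 18], so an eigenvector is (1, 0).
For λ=2: (A-λI) row 1 is [-6, 18], so an eigenvector is (3, 1).
General solution: K_1e^(-4t)(1,0) + K_2e^(2t)(3,1).
Applying u(0)=-4, v(0)=-3 gives K_1=5, K_2=-3.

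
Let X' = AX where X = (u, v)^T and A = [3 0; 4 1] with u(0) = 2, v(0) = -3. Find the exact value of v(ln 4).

A = [[3,0],[4,1]]; eigenvalues λ = 1, 3.
Eigenvectors: (0,-1) for λ=1, (1,2) for λ=3.
From the initial condition, c_1 = 7, c_2 = 2.
v(ln 4) = (7)(4^1)(-1) + (2)(4^3)(2) = 228.

228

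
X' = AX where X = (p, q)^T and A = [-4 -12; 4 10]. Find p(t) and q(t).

Coefficient matrix A = [[-4, -12], [4, 10]].
Characteristic polynomial det(A - λI) = λ^2 - 6λ + 8 = 0.
Eigenvalues λ = 2, 4.
For λ=2: (A-λI) row 1 is [-6, -12], so an eigenvector is (2, -1).
For λ=4: (A-λI) row 1 is [-8, -12], so an eigenvector is (-3, 2).
General solution: C_1e^(2t)(2,-1) + C_2e^(4t)(-3,2).

p(t) = 2C_1e^(2t) - 3C_2e^(4t), q(t) = -C_1e^(2t) + 2C_2e^(4t)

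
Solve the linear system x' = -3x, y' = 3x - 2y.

x(t) = K_1e^(-3t), y(t) = -3K_1e^(-3t) + K_2e^(-2t)

Coefficient matrix A = [[-3, 0], [3, -2]].
Characteristic polynomial det(A - λI) = λ^2 + 5λ + 6 = 0.
Eigenvalues λ = -3, -2.
For λ=-3: (A-λI) row 2 is [3, 1], so an eigenvector is (1, -3).
For λ=-2: (A-λI) row 1 is [-1, 0], so an eigenvector is (0, 1).
General solution: K_1e^(-3t)(1,-3) + K_2e^(-2t)(0,1).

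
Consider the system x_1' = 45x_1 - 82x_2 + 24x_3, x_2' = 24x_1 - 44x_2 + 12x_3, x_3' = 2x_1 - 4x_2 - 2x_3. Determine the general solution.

Coefficient matrix A = [[45, -82, 24], [24, -44, 12], [2, -4, -2]].
det(A - λI) = 0 gives eigenvalues λ = -3, 4, -2.
For λ=-3: eigenvector (1,0,-2).
For λ=4: eigenvector (2,1,0).
For λ=-2: eigenvector (-4,-2,1).
General solution: C_1e^(-3t)(1,0,-2) + C_2e^(4t)(2,1,0) + C_3e^(-2t)(-4,-2,1).

x_1(t) = C_1e^(-3t) + 2C_2e^(4t) - 4C_3e^(-2t), x_2(t) = C_2e^(4t) - 2C_3e^(-2t), x_3(t) = -2C_1e^(-3t) + C_3e^(-2t)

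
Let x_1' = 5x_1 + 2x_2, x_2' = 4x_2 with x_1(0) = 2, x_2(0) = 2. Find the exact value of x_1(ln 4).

5120

A = [[5,2],[0,4]]; eigenvalues λ = 5, 4.
Eigenvectors: (-1,0) for λ=5, (2,-1) for λ=4.
From the initial condition, c_1 = -6, c_2 = -2.
x_1(ln 4) = (-6)(4^5)(-1) + (-2)(4^4)(2) = 5120.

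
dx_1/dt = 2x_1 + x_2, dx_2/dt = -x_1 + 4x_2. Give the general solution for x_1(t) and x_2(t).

Coefficient matrix A = [[2, 1], [-1, 4]].
Characteristic polynomial det(A - λI) = λ^2 - 6λ + 9 = 0.
Single eigenvalue λ = 3 with algebraic multiplicity 2.
Eigenvector v = (-1,-1); generalized eigenvector w with (A-λI)w=v is (2,1).
General solution: e^(3t)[c_1·v + c_2·(t·v + w)].

x_1(t) = -c_1e^(3t) - c_2te^(3t) + 2c_2e^(3t), x_2(t) = -c_1e^(3t) - c_2te^(3t) + c_2e^(3t)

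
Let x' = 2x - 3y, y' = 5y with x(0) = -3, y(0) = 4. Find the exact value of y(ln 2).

128

A = [[2,-3],[0,5]]; eigenvalues λ = 5, 2.
Eigenvectors: (1,-1) for λ=5, (-1,0) for λ=2.
From the initial condition, c_1 = -4, c_2 = -1.
y(ln 2) = (-4)(2^5)(-1) + (-1)(2^2)(0) = 128.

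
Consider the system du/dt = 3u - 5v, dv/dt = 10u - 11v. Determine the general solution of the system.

u(t) = -c_1e^(-4t)sin(t) + 2c_1e^(-4t)cos(t) + 2c_2e^(-4t)sin(t) + c_2e^(-4t)cos(t), v(t) = -c_1e^(-4t)sin(t) + 3c_1e^(-4t)cos(t) + 3c_2e^(-4t)sin(t) + c_2e^(-4t)cos(t)

Coefficient matrix A = [[3, -5], [10, -11]].
Characteristic polynomial det(A - λI) = λ^2 + 8λ + 17 = 0.
Eigenvalues λ = -4 ± i (complex conjugate pair).
For λ=-4+i: an eigenvector is (2,3) - i(-1,-1) = (2 + i, 3 + i).
A real fundamental pair from Re and Im of e^((-4+i)t)v: X_1 = e^(-4t)(cos(t)·(2,3) + sin(t)·(-1,-1)), X_2 = e^(-4t)(sin(t)·(2,3) - cos(t)·(-1,-1)).
General solution: c_1X_1 + c_2X_2.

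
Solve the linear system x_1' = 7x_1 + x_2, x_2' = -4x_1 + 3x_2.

Coefficient matrix A = [[7, 1], [-4, 3]].
Characteristic polynomial det(A - λI) = λ^2 - 10λ + 25 = 0.
Single eigenvalue λ = 5 with algebraic multiplicity 2.
Eigenvector v = (1,-2); generalized eigenvector w with (A-λI)w=v is (-1,3).
General solution: e^(5t)[C_1·v + C_2·(t·v + w)].

x_1(t) = C_1e^(5t) + C_2te^(5t) - C_2e^(5t), x_2(t) = -2C_1e^(5t) - 2C_2te^(5t) + 3C_2e^(5t)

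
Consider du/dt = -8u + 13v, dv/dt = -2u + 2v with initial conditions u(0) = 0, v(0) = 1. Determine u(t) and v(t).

Coefficient matrix A = [[-8, 13], [-2, 2]].
Characteristic polynomial det(A - λI) = λ^2 + 6λ + 10 = 0.
Eigenvalues λ = -3 ± i (complex conjugate pair).
For λ=-3+i: an eigenvector is (-2,-1) - i(-3,-1) = (-2 + 3i, -1 + i).
A real fundamental pair from Re and Im of e^((-3+i)t)v: X_1 = e^(-3t)(cos(t)·(-2,-1) + sin(t)·(-3,-1)), X_2 = e^(-3t)(sin(t)·(-2,-1) - cos(t)·(-3,-1)).
General solution: c_1X_1 + c_2X_2.
Applying u(0)=0, v(0)=1 gives c_1=-3, c_2=-2.

u(t) = 13e^(-3t)sin(t), v(t) = 5e^(-3t)sin(t) + e^(-3t)cos(t)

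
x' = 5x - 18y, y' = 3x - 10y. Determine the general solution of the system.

Coefficient matrix A = [[5, -18], [3, -10]].
Characteristic polynomial det(A - λI) = λ^2 + 5λ + 4 = 0.
Eigenvalues λ = -1, -4.
For λ=-1: (A-λI) row 1 is [6, -18], so an eigenvector is (3, 1).
For λ=-4: (A-λI) row 1 is [9, -18], so an eigenvector is (-2, -1).
General solution: K_1e^(-t)(3,1) + K_2e^(-4t)(-2,-1).

x(t) = 3K_1e^(-t) - 2K_2e^(-4t), y(t) = K_1e^(-t) - K_2e^(-4t)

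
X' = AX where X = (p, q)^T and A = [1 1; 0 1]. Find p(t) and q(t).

Coefficient matrix A = [[1, 1], [0, 1]].
Characteristic polynomial det(A - λI) = λ^2 - 2λ + 1 = 0.
Single eigenvalue λ = 1 with algebraic multiplicity 2.
Eigenvector v = (-1,0); generalized eigenvector w with (A-λI)w=v is (1,-1).
General solution: e^(t)[c_1·v + c_2·(t·v + w)].

p(t) = -c_1e^(t) - c_2te^(t) + c_2e^(t), q(t) = -c_2e^(t)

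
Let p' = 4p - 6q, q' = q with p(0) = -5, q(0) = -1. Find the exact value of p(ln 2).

-52

A = [[4,-6],[0,1]]; eigenvalues λ = 1, 4.
Eigenvectors: (-2,-1) for λ=1, (1,0) for λ=4.
From the initial condition, c_1 = 1, c_2 = -3.
p(ln 2) = (1)(2^1)(-2) + (-3)(2^4)(1) = -52.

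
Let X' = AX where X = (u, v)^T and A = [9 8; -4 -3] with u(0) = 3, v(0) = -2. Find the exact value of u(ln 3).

489

A = [[9,8],[-4,-3]]; eigenvalues λ = 5, 1.
Eigenvectors: (2,-1) for λ=5, (-1,1) for λ=1.
From the initial condition, c_1 = 1, c_2 = -1.
u(ln 3) = (1)(3^5)(2) + (-1)(3^1)(-1) = 489.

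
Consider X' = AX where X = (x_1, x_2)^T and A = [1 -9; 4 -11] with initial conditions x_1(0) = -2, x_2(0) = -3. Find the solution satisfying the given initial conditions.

x_1(t) = 15te^(-5t) - 2e^(-5t), x_2(t) = 10te^(-5t) - 3e^(-5t)

Coefficient matrix A = [[1, -9], [4, -11]].
Characteristic polynomial det(A - λI) = λ^2 + 10λ + 25 = 0.
Single eigenvalue λ = -5 with algebraic multiplicity 2.
Eigenvector v = (-3,-2); generalized eigenvector w with (A-λI)w=v is (1,1).
General solution: e^(-5t)[C_1·v + C_2·(t·v + w)].
Applying x_1(0)=-2, x_2(0)=-3 gives C_1=-1, C_2=-5.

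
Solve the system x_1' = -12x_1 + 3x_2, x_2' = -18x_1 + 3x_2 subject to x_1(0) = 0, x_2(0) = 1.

x_1(t) = e^(-3t) - e^(-6t), x_2(t) = 3e^(-3t) - 2e^(-6t)

Coefficient matrix A = [[-12, 3], [-18, 3]].
Characteristic polynomial det(A - λI) = λ^2 + 9λ + 18 = 0.
Eigenvalues λ = -3, -6.
For λ=-3: (A-λI) row 1 is [-9, 3], so an eigenvector is (1, 3).
For λ=-6: (A-λI) row 1 is [-6, 3], so an eigenvector is (-1, -2).
General solution: c_1e^(-3t)(1,3) + c_2e^(-6t)(-1,-2).
Applying x_1(0)=0, x_2(0)=1 gives c_1=1, c_2=1.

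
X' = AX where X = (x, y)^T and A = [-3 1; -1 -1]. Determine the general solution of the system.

Coefficient matrix A = [[-3, 1], [-1, -1]].
Characteristic polynomial det(A - λI) = λ^2 + 4λ + 4 = 0.
Single eigenvalue λ = -2 with algebraic multiplicity 2.
Eigenvector v = (1,1); generalized eigenvector w with (A-λI)w=v is (-2,-1).
General solution: e^(-2t)[c_1·v + c_2·(t·v + w)].

x(t) = c_1e^(-2t) + c_2te^(-2t) - 2c_2e^(-2t), y(t) = c_1e^(-2t) + c_2te^(-2t) - c_2e^(-2t)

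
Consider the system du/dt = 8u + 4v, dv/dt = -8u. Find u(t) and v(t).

Coefficient matrix A = [[8, 4], [-8, 0]].
Characteristic polynomial det(A - λI) = λ^2 - 8λ + 32 = 0.
Eigenvalues λ = 4 ± 4i (complex conjugate pair).
For λ=4+4i: an eigenvector is (-1,1) - i(0,1) = (-1, 1 - i).
A real fundamental pair from Re and Im of e^((4+4i)t)v: X_1 = e^(4t)(cos(4t)·(-1,1) + sin(4t)·(0,1)), X_2 = e^(4t)(sin(4t)·(-1,1) - cos(4t)·(0,1)).
General solution: C_1X_1 + C_2X_2.

u(t) = -C_1e^(4t)cos(4t) - C_2e^(4t)sin(4t), v(t) = C_1e^(4t)sin(4t) + C_1e^(4t)cos(4t) + C_2e^(4t)sin(4t) - C_2e^(4t)cos(4t)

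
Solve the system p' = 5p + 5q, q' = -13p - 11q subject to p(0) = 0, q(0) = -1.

Coefficient matrix A = [[5, 5], [-13, -11]].
Characteristic polynomial det(A - λI) = λ^2 + 6λ + 10 = 0.
Eigenvalues λ = -3 ± i (complex conjugate pair).
For λ=-3+i: an eigenvector is (1,-2) - i(-2,3) = (1 + 2i, -2 - 3i).
A real fundamental pair from Re and Im of e^((-3+i)t)v: X_1 = e^(-3t)(cos(t)·(1,-2) + sin(t)·(-2,3)), X_2 = e^(-3t)(sin(t)·(1,-2) - cos(t)·(-2,3)).
General solution: c_1X_1 + c_2X_2.
Applying p(0)=0, q(0)=-1 gives c_1=2, c_2=-1.

p(t) = -5e^(-3t)sin(t), q(t) = 8e^(-3t)sin(t) - e^(-3t)cos(t)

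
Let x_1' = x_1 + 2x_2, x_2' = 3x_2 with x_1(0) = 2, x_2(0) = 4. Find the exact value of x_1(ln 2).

28

A = [[1,2],[0,3]]; eigenvalues λ = 3, 1.
Eigenvectors: (-1,-1) for λ=3, (1,0) for λ=1.
From the initial condition, c_1 = -4, c_2 = -2.
x_1(ln 2) = (-4)(2^3)(-1) + (-2)(2^1)(1) = 28.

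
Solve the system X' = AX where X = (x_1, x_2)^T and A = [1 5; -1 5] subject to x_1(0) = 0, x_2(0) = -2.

Coefficient matrix A = [[1, 5], [-1, 5]].
Characteristic polynomial det(A - λI) = λ^2 - 6λ + 10 = 0.
Eigenvalues λ = 3 ± i (complex conjugate pair).
For λ=3+i: an eigenvector is (1,0) - i(-2,-1) = (1 + 2i, 0 + i).
A real fundamental pair from Re and Im of e^((3+i)t)v: X_1 = e^(3t)(cos(t)·(1,0) + sin(t)·(-2,-1)), X_2 = e^(3t)(sin(t)·(1,0) - cos(t)·(-2,-1)).
General solution: K_1X_1 + K_2X_2.
Applying x_1(0)=0, x_2(0)=-2 gives K_1=4, K_2=-2.

x_1(t) = -10e^(3t)sin(t), x_2(t) = -4e^(3t)sin(t) - 2e^(3t)cos(t)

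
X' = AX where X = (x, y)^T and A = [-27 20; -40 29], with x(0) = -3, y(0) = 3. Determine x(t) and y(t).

Coefficient matrix A = [[-27, 20], [-40, 29]].
Characteristic polynomial det(A - λI) = λ^2 - 2λ + 17 = 0.
Eigenvalues λ = 1 ± 4i (complex conjugate pair).
For λ=1+4i: an eigenvector is (-2,-3) - i(-1,-1) = (-2 + i, -3 + i).
A real fundamental pair from Re and Im of e^((1+4i)t)v: X_1 = e^(t)(cos(4t)·(-2,-3) + sin(4t)·(-1,-1)), X_2 = e^(t)(sin(4t)·(-2,-3) - cos(4t)·(-1,-1)).
General solution: c_1X_1 + c_2X_2.
Applying x(0)=-3, y(0)=3 gives c_1=-6, c_2=-15.

x(t) = 36e^(t)sin(4t) - 3e^(t)cos(4t), y(t) = 51e^(t)sin(4t) + 3e^(t)cos(4t)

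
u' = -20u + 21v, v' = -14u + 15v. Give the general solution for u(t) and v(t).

Coefficient matrix A = [[-20, 21], [-14, 15]].
Characteristic polynomial det(A - λI) = λ^2 + 5λ - 6 = 0.
Eigenvalues λ = -6, 1.
For λ=-6: (A-λI) row 1 is [-14, 21], so an eigenvector is (3, 2).
For λ=1: (A-λI) row 1 is [-21, 21], so an eigenvector is (1, 1).
General solution: c_1e^(-6t)(3,2) + c_2e^(t)(1,1).

u(t) = 3c_1e^(-6t) + c_2e^(t), v(t) = 2c_1e^(-6t) + c_2e^(t)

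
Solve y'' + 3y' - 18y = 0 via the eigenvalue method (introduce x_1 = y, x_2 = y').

Let x_1 = y, x_2 = y'. Then x_1' = x_2 and x_2' = 18x_1 - 3x_2.
A = [[0,1],[18,-3]]; det(A-λI) = λ^2 + 3λ - 18.
Eigenvalues λ = 3, -6 with eigenvectors (1,3), (1,-6).

y(t) = K_1e^(3t) + K_2e^(-6t)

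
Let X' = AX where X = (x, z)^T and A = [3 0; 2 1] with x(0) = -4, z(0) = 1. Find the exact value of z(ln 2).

A = [[3,0],[2,1]]; eigenvalues λ = 1, 3.
Eigenvectors: (0,1) for λ=1, (-1,-1) for λ=3.
From the initial condition, c_1 = 5, c_2 = 4.
z(ln 2) = (5)(2^1)(1) + (4)(2^3)(-1) = -22.

-22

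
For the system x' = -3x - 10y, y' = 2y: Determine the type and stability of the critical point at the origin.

saddle

A = [[-3,-10],[0,2]]; det(A-λI) = λ^2 + λ - 6.
λ = 2, -3: opposite signs.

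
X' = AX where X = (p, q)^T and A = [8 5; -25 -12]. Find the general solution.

Coefficient matrix A = [[8, 5], [-25, -12]].
Characteristic polynomial det(A - λI) = λ^2 + 4λ + 29 = 0.
Eigenvalues λ = -2 ± 5i (complex conjugate pair).
For λ=-2+5i: an eigenvector is (0,1) - i(1,-2) = (0 - i, 1 + 2i).
A real fundamental pair from Re and Im of e^((-2+5i)t)v: X_1 = e^(-2t)(cos(5t)·(0,1) + sin(5t)·(1,-2)), X_2 = e^(-2t)(sin(5t)·(0,1) - cos(5t)·(1,-2)).
General solution: C_1X_1 + C_2X_2.

p(t) = C_1e^(-2t)sin(5t) - C_2e^(-2t)cos(5t), q(t) = -2C_1e^(-2t)sin(5t) + C_1e^(-2t)cos(5t) + C_2e^(-2t)sin(5t) + 2C_2e^(-2t)cos(5t)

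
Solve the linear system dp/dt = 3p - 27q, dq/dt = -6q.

Coefficient matrix A = [[3, -27], [0, -6]].
Characteristic polynomial det(A - λI) = λ^2 + 3λ - 18 = 0.
Eigenvalues λ = -6, 3.
For λ=-6: (A-λI) row 1 is [9, -27], so an eigenvector is (3, 1).
For λ=3: (A-λI) row 1 is [0, -27], so an eigenvector is (-1, 0).
General solution: K_1e^(-6t)(3,1) + K_2e^(3t)(-1,0).

p(t) = 3K_1e^(-6t) - K_2e^(3t), q(t) = K_1e^(-6t)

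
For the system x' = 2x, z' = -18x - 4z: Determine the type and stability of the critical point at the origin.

A = [[2,0],[-18,-4]]; det(A-λI) = λ^2 + 2λ - 8.
λ = 2, -4: opposite signs.

saddle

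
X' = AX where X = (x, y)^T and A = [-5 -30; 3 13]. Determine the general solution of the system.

Coefficient matrix A = [[-5, -30], [3, 13]].
Characteristic polynomial det(A - λI) = λ^2 - 8λ + 25 = 0.
Eigenvalues λ = 4 ± 3i (complex conjugate pair).
For λ=4+3i: an eigenvector is (1,0) - i(-3,1) = (1 + 3i, 0 - i).
A real fundamental pair from Re and Im of e^((4+3i)t)v: X_1 = e^(4t)(cos(3t)·(1,0) + sin(3t)·(-3,1)), X_2 = e^(4t)(sin(3t)·(1,0) - cos(3t)·(-3,1)).
General solution: C_1X_1 + C_2X_2.

x(t) = -3C_1e^(4t)sin(3t) + C_1e^(4t)cos(3t) + C_2e^(4t)sin(3t) + 3C_2e^(4t)cos(3t), y(t) = C_1e^(4t)sin(3t) - C_2e^(4t)cos(3t)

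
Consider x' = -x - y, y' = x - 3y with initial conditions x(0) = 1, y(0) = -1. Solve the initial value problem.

Coefficient matrix A = [[-1, -1], [1, -3]].
Characteristic polynomial det(A - λI) = λ^2 + 4λ + 4 = 0.
Single eigenvalue λ = -2 with algebraic multiplicity 2.
Eigenvector v = (1,1); generalized eigenvector w with (A-λI)w=v is (-1,-2).
General solution: e^(-2t)[C_1·v + C_2·(t·v + w)].
Applying x(0)=1, y(0)=-1 gives C_1=3, C_2=2.

x(t) = 2te^(-2t) + e^(-2t), y(t) = 2te^(-2t) - e^(-2t)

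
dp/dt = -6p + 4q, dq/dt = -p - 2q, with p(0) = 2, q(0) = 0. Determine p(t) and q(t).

p(t) = -4te^(-4t) + 2e^(-4t), q(t) = -2te^(-4t)

Coefficient matrix A = [[-6, 4], [-1, -2]].
Characteristic polynomial det(A - λI) = λ^2 + 8λ + 16 = 0.
Single eigenvalue λ = -4 with algebraic multiplicity 2.
Eigenvector v = (-2,-1); generalized eigenvector w with (A-λI)w=v is (3,1).
General solution: e^(-4t)[K_1·v + K_2·(t·v + w)].
Applying p(0)=2, q(0)=0 gives K_1=2, K_2=2.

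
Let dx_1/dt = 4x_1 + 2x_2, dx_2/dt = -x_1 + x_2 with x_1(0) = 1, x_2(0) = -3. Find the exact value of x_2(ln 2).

A = [[4,2],[-1,1]]; eigenvalues λ = 2, 3.
Eigenvectors: (-1,1) for λ=2, (2,-1) for λ=3.
From the initial condition, c_1 = -5, c_2 = -2.
x_2(ln 2) = (-5)(2^2)(1) + (-2)(2^3)(-1) = -4.

-4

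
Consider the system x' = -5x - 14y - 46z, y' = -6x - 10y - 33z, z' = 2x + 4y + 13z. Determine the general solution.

x(t) = -C_1e^(-t) - 2C_2e^(2t) + 2C_3e^(-3t), y(t) = -3C_1e^(-t) + C_2e^(2t) + 3C_3e^(-3t), z(t) = C_1e^(-t) - C_3e^(-3t)

Coefficient matrix A = [[-5, -14, -46], [-6, -10, -33], [2, 4, 13]].
det(A - λI) = 0 gives eigenvalues λ = -1, 2, -3.
For λ=-1: eigenvector (-1,-3,1).
For λ=2: eigenvector (-2,1,0).
For λ=-3: eigenvector (2,3,-1).
General solution: C_1e^(-t)(-1,-3,1) + C_2e^(2t)(-2,1,0) + C_3e^(-3t)(2,3,-1).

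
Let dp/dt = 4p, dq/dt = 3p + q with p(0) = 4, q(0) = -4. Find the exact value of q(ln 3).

300

A = [[4,0],[3,1]]; eigenvalues λ = 1, 4.
Eigenvectors: (0,-1) for λ=1, (1,1) for λ=4.
From the initial condition, c_1 = 8, c_2 = 4.
q(ln 3) = (8)(3^1)(-1) + (4)(3^4)(1) = 300.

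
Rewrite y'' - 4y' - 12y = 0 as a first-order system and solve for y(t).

Let x_1 = y, x_2 = y'. Then x_1' = x_2 and x_2' = 12x_1 + 4x_2.
A = [[0,1],[12,4]]; det(A-λI) = λ^2 - 4λ - 12.
Eigenvalues λ = -2, 6 with eigenvectors (1,-2), (1,6).

y(t) = C_1e^(-2t) + C_2e^(6t)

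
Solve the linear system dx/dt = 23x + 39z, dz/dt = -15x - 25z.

x(t) = 3c_1e^(-t)sin(3t) + 2c_1e^(-t)cos(3t) + 2c_2e^(-t)sin(3t) - 3c_2e^(-t)cos(3t), z(t) = -2c_1e^(-t)sin(3t) - c_1e^(-t)cos(3t) - c_2e^(-t)sin(3t) + 2c_2e^(-t)cos(3t)

Coefficient matrix A = [[23, 39], [-15, -25]].
Characteristic polynomial det(A - λI) = λ^2 + 2λ + 10 = 0.
Eigenvalues λ = -1 ± 3i (complex conjugate pair).
For λ=-1+3i: an eigenvector is (2,-1) - i(3,-2) = (2 - 3i, -1 + 2i).
A real fundamental pair from Re and Im of e^((-1+3i)t)v: X_1 = e^(-t)(cos(3t)·(2,-1) + sin(3t)·(3,-2)), X_2 = e^(-t)(sin(3t)·(2,-1) - cos(3t)·(3,-2)).
General solution: c_1X_1 + c_2X_2.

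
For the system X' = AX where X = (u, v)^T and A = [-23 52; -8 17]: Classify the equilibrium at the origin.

stable spiral

A = [[-23,52],[-8,17]]; det(A-λI) = λ^2 + 6λ + 25.
λ = -3 ± 4i: negative real part.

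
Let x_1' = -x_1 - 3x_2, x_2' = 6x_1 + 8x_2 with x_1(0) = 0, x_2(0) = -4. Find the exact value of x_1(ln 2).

112

A = [[-1,-3],[6,8]]; eigenvalues λ = 2, 5.
Eigenvectors: (-1,1) for λ=2, (-1,2) for λ=5.
From the initial condition, c_1 = 4, c_2 = -4.
x_1(ln 2) = (4)(2^2)(-1) + (-4)(2^5)(-1) = 112.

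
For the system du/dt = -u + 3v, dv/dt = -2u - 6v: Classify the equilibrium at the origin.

stable node

A = [[-1,3],[-2,-6]]; det(A-λI) = λ^2 + 7λ + 12.
λ = -4, -3: both negative.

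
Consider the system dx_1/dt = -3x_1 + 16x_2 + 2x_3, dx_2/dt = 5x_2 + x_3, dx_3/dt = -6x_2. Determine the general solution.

Coefficient matrix A = [[-3, 16, 2], [0, 5, 1], [0, -6, 0]].
det(A - λI) = 0 gives eigenvalues λ = -3, 3, 2.
For λ=-3: eigenvector (1,0,0).
For λ=3: eigenvector (2,1,-2).
For λ=2: eigenvector (-2,-1,3).
General solution: K_1e^(-3t)(1,0,0) + K_2e^(3t)(2,1,-2) + K_3e^(2t)(-2,-1,3).

x_1(t) = K_1e^(-3t) + 2K_2e^(3t) - 2K_3e^(2t), x_2(t) = K_2e^(3t) - K_3e^(2t), x_3(t) = -2K_2e^(3t) + 3K_3e^(2t)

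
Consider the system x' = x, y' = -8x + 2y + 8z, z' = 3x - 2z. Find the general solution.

Coefficient matrix A = [[1, 0, 0], [-8, 2, 8], [3, 0, -2]].
det(A - λI) = 0 gives eigenvalues λ = -2, 2, 1.
For λ=-2: eigenvector (0,-2,1).
For λ=2: eigenvector (0,1,0).
For λ=1: eigenvector (1,0,1).
General solution: C_1e^(-2t)(0,-2,1) + C_2e^(2t)(0,1,0) + C_3e^(t)(1,0,1).

x(t) = C_3e^(t), y(t) = -2C_1e^(-2t) + C_2e^(2t), z(t) = C_1e^(-2t) + C_3e^(t)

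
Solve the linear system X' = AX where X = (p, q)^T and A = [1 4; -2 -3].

Coefficient matrix A = [[1, 4], [-2, -3]].
Characteristic polynomial det(A - λI) = λ^2 + 2λ + 5 = 0.
Eigenvalues λ = -1 ± 2i (complex conjugate pair).
For λ=-1+2i: an eigenvector is (-1,0) - i(-1,1) = (-1 + i, 0 - i).
A real fundamental pair from Re and Im of e^((-1+2i)t)v: X_1 = e^(-t)(cos(2t)·(-1,0) + sin(2t)·(-1,1)), X_2 = e^(-t)(sin(2t)·(-1,0) - cos(2t)·(-1,1)).
General solution: K_1X_1 + K_2X_2.

p(t) = -K_1e^(-t)sin(2t) - K_1e^(-t)cos(2t) - K_2e^(-t)sin(2t) + K_2e^(-t)cos(2t), q(t) = K_1e^(-t)sin(2t) - K_2e^(-t)cos(2t)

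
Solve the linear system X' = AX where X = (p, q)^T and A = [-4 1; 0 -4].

p(t) = -K_1e^(-4t) - K_2te^(-4t) + 3K_2e^(-4t), q(t) = -K_2e^(-4t)

Coefficient matrix A = [[-4, 1], [0, -4]].
Characteristic polynomial det(A - λI) = λ^2 + 8λ + 16 = 0.
Single eigenvalue λ = -4 with algebraic multiplicity 2.
Eigenvector v = (-1,0); generalized eigenvector w with (A-λI)w=v is (3,-1).
General solution: e^(-4t)[K_1·v + K_2·(t·v + w)].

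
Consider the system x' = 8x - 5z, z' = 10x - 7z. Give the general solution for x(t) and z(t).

Coefficient matrix A = [[8, -5], [10, -7]].
Characteristic polynomial det(A - λI) = λ^2 - λ - 6 = 0.
Eigenvalues λ = -2, 3.
For λ=-2: (A-λI) row 1 is [10, -5], so an eigenvector is (1, 2).
For λ=3: (A-λI) row 1 is [5, -5], so an eigenvector is (-1, -1).
General solution: c_1e^(-2t)(1,2) + c_2e^(3t)(-1,-1).

x(t) = c_1e^(-2t) - c_2e^(3t), z(t) = 2c_1e^(-2t) - c_2e^(3t)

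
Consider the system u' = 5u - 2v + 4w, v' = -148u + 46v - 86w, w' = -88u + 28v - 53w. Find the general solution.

Coefficient matrix A = [[5, -2, 4], [-148, 46, -86], [-88, 28, -53]].
det(A - λI) = 0 gives eigenvalues λ = 3, -2, -3.
For λ=3: eigenvector (0,2,1).
For λ=-2: eigenvector (-2,1,4).
For λ=-3: eigenvector (1,-4,-4).
General solution: c_1e^(3t)(0,2,1) + c_2e^(-2t)(-2,1,4) + c_3e^(-3t)(1,-4,-4).

u(t) = -2c_2e^(-2t) + c_3e^(-3t), v(t) = 2c_1e^(3t) + c_2e^(-2t) - 4c_3e^(-3t), w(t) = c_1e^(3t) + 4c_2e^(-2t) - 4c_3e^(-3t)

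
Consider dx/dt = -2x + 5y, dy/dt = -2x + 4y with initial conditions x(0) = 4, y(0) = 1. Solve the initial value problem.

x(t) = -7e^(t)sin(t) + 4e^(t)cos(t), y(t) = -5e^(t)sin(t) + e^(t)cos(t)

Coefficient matrix A = [[-2, 5], [-2, 4]].
Characteristic polynomial det(A - λI) = λ^2 - 2λ + 2 = 0.
Eigenvalues λ = 1 ± i (complex conjugate pair).
For λ=1+i: an eigenvector is (1,1) - i(2,1) = (1 - 2i, 1 - i).
A real fundamental pair from Re and Im of e^((1+i)t)v: X_1 = e^(t)(cos(t)·(1,1) + sin(t)·(2,1)), X_2 = e^(t)(sin(t)·(1,1) - cos(t)·(2,1)).
General solution: K_1X_1 + K_2X_2.
Applying x(0)=4, y(0)=1 gives K_1=-2, K_2=-3.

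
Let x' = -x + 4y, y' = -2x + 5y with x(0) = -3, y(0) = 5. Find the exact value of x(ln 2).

72

A = [[-1,4],[-2,5]]; eigenvalues λ = 3, 1.
Eigenvectors: (1,1) for λ=3, (2,1) for λ=1.
From the initial condition, c_1 = 13, c_2 = -8.
x(ln 2) = (13)(2^3)(1) + (-8)(2^1)(2) = 72.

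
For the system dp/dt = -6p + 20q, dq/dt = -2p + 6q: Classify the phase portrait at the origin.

A = [[-6,20],[-2,6]]; det(A-λI) = λ^2 + 4.
λ = 0 ± 2i: zero real part.

center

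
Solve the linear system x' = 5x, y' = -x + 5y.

x(t) = -C_2e^(5t), y(t) = C_1e^(5t) + C_2te^(5t) - C_2e^(5t)

Coefficient matrix A = [[5, 0], [-1, 5]].
Characteristic polynomial det(A - λI) = λ^2 - 10λ + 25 = 0.
Single eigenvalue λ = 5 with algebraic multiplicity 2.
Eigenvector v = (0,1); generalized eigenvector w with (A-λI)w=v is (-1,-1).
General solution: e^(5t)[C_1·v + C_2·(t·v + w)].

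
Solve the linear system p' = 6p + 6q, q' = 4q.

Coefficient matrix A = [[6, 6], [0, 4]].
Characteristic polynomial det(A - λI) = λ^2 - 10λ + 24 = 0.
Eigenvalues λ = 4, 6.
For λ=4: (A-λI) row 1 is [2, 6], so an eigenvector is (-3, 1).
For λ=6: (A-λI) row 1 is [0, 6], so an eigenvector is (1, 0).
General solution: c_1e^(4t)(-3,1) + c_2e^(6t)(1,0).

p(t) = -3c_1e^(4t) + c_2e^(6t), q(t) = c_1e^(4t)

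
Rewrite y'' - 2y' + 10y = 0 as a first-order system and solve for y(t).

Let x_1 = y, x_2 = y'. Then x_1' = x_2 and x_2' = -10x_1 + 2x_2.
A = [[0,1],[-10,2]]; det(A-λI) = λ^2 - 2λ + 10.
Eigenvalues λ = 1 ± 3i.

y(t) = K_1e^(t)cos(3t) + K_2e^(t)sin(3t)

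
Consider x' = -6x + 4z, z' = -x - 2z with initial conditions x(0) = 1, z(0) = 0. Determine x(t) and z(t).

Coefficient matrix A = [[-6, 4], [-1, -2]].
Characteristic polynomial det(A - λI) = λ^2 + 8λ + 16 = 0.
Single eigenvalue λ = -4 with algebraic multiplicity 2.
Eigenvector v = (-2,-1); generalized eigenvector w with (A-λI)w=v is (3,1).
General solution: e^(-4t)[C_1·v + C_2·(t·v + w)].
Applying x(0)=1, z(0)=0 gives C_1=1, C_2=1.

x(t) = -2te^(-4t) + e^(-4t), z(t) = -te^(-4t)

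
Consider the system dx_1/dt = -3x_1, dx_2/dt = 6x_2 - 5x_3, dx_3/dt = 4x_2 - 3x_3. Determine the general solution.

x_1(t) = c_3e^(-3t), x_2(t) = 5c_1e^(2t) - c_2e^(t), x_3(t) = 4c_1e^(2t) - c_2e^(t)

Coefficient matrix A = [[-3, 0, 0], [0, 6, -5], [0, 4, -3]].
det(A - λI) = 0 gives eigenvalues λ = 2, 1, -3.
For λ=2: eigenvector (0,5,4).
For λ=1: eigenvector (0,-1,-1).
For λ=-3: eigenvector (1,0,0).
General solution: c_1e^(2t)(0,5,4) + c_2e^(t)(0,-1,-1) + c_3e^(-3t)(1,0,0).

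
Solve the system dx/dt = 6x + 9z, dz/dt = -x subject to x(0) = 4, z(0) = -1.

Coefficient matrix A = [[6, 9], [-1, 0]].
Characteristic polynomial det(A - λI) = λ^2 - 6λ + 9 = 0.
Single eigenvalue λ = 3 with algebraic multiplicity 2.
Eigenvector v = (-3,1); generalized eigenvector w with (A-λI)w=v is (-1,0).
General solution: e^(3t)[K_1·v + K_2·(t·v + w)].
Applying x(0)=4, z(0)=-1 gives K_1=-1, K_2=-1.

x(t) = 3te^(3t) + 4e^(3t), z(t) = -te^(3t) - e^(3t)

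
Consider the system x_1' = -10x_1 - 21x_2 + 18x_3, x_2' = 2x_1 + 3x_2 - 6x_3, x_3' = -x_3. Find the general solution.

x_1(t) = 7K_1e^(-4t) + 9K_2e^(-t) - 3K_3e^(-3t), x_2(t) = -2K_1e^(-4t) - 3K_2e^(-t) + K_3e^(-3t), x_3(t) = K_2e^(-t)

Coefficient matrix A = [[-10, -21, 18], [2, 3, -6], [0, 0, -1]].
det(A - λI) = 0 gives eigenvalues λ = -4, -1, -3.
For λ=-4: eigenvector (7,-2,0).
For λ=-1: eigenvector (9,-3,1).
For λ=-3: eigenvector (-3,1,0).
General solution: K_1e^(-4t)(7,-2,0) + K_2e^(-t)(9,-3,1) + K_3e^(-3t)(-3,1,0).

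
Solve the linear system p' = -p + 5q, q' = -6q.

Coefficient matrix A = [[-1, 5], [0, -6]].
Characteristic polynomial det(A - λI) = λ^2 + 7λ + 6 = 0.
Eigenvalues λ = -1, -6.
For λ=-1: (A-λI) row 1 is [0, 5], so an eigenvector is (-1, 0).
For λ=-6: (A-λI) row 1 is [5, 5], so an eigenvector is (1, -1).
General solution: K_1e^(-t)(-1,0) + K_2e^(-6t)(1,-1).

p(t) = -K_1e^(-t) + K_2e^(-6t), q(t) = -K_2e^(-6t)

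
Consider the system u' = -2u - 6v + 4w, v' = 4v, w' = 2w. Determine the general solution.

u(t) = -c_1e^(4t) + c_2e^(-2t) + c_3e^(2t), v(t) = c_1e^(4t), w(t) = c_3e^(2t)

Coefficient matrix A = [[-2, -6, 4], [0, 4, 0], [0, 0, 2]].
det(A - λI) = 0 gives eigenvalues λ = 4, -2, 2.
For λ=4: eigenvector (-1,1,0).
For λ=-2: eigenvector (1,0,0).
For λ=2: eigenvector (1,0,1).
General solution: c_1e^(4t)(-1,1,0) + c_2e^(-2t)(1,0,0) + c_3e^(2t)(1,0,1).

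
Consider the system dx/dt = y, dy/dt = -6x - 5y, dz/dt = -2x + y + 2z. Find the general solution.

Coefficient matrix A = [[0, 1, 0], [-6, -5, 0], [-2, 1, 2]].
det(A - λI) = 0 gives eigenvalues λ = -3, 2, -2.
For λ=-3: eigenvector (-1,3,-1).
For λ=2: eigenvector (0,0,1).
For λ=-2: eigenvector (-1,2,-1).
General solution: c_1e^(-3t)(-1,3,-1) + c_2e^(2t)(0,0,1) + c_3e^(-2t)(-1,2,-1).

x(t) = -c_1e^(-3t) - c_3e^(-2t), y(t) = 3c_1e^(-3t) + 2c_3e^(-2t), z(t) = -c_1e^(-3t) + c_2e^(2t) - c_3e^(-2t)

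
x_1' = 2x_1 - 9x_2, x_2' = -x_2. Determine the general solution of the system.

x_1(t) = -3K_1e^(-t) + K_2e^(2t), x_2(t) = -K_1e^(-t)

Coefficient matrix A = [[2, -9], [0, -1]].
Characteristic polynomial det(A - λI) = λ^2 - λ - 2 = 0.
Eigenvalues λ = -1, 2.
For λ=-1: (A-λI) row 1 is [3, -9], so an eigenvector is (-3, -1).
For λ=2: (A-λI) row 1 is [0, -9], so an eigenvector is (1, 0).
General solution: K_1e^(-t)(-3,-1) + K_2e^(2t)(1,0).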